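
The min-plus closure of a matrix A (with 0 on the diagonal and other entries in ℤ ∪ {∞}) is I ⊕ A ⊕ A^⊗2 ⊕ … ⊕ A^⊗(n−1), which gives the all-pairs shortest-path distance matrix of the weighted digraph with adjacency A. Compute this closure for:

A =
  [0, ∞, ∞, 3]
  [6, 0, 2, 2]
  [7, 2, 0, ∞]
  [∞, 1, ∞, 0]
Closure =
  [0, 4, 6, 3]
  [6, 0, 2, 2]
  [7, 2, 0, 4]
  [7, 1, 3, 0]

This is the Floyd-Warshall all-pairs shortest-path computation. For each intermediate vertex k = 0, 1, …, 3, update dist[i][j] ← min(dist[i][j], dist[i][k] + dist[k][j]). The final matrix gives, for each (i, j), the minimum total weight of any directed path from i to j (possibly empty when i = j).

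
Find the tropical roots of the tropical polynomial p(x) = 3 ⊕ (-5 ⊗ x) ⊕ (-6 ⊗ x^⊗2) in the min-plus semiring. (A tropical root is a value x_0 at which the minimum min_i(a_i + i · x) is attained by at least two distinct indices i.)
Roots: {1, 8}

Each tropical root is a break point of the lower envelope of the lines y = a_i + i · x (there are 3 lines, with slopes 0, 1, ..., 2). Only the lines that attain the minimum somewhere contribute to roots; other lines are dominated. Here the surviving (envelope) indices are i = 2, i = 1, i = 0.
Intersections between consecutive envelope lines give the roots: for adjacent envelope indices i < j the intersection is x = (a_i − a_j) / (j − i). Reading off the sorted break points: {1, 8}.
Verification: at each break x_0, at least two indices attain the minimum of min_i(a_i + i · x_0).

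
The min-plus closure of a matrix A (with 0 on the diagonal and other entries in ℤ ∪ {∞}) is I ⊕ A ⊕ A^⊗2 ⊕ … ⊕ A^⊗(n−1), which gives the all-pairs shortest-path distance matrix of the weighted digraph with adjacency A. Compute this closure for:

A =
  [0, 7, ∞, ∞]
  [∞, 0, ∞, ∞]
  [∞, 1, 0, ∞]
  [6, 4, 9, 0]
Closure =
  [0, 7, ∞, ∞]
  [∞, 0, ∞, ∞]
  [∞, 1, 0, ∞]
  [6, 4, 9, 0]

This is the Floyd-Warshall all-pairs shortest-path computation. For each intermediate vertex k = 0, 1, …, 3, update dist[i][j] ← min(dist[i][j], dist[i][k] + dist[k][j]). The final matrix gives, for each (i, j), the minimum total weight of any directed path from i to j (possibly empty when i = j).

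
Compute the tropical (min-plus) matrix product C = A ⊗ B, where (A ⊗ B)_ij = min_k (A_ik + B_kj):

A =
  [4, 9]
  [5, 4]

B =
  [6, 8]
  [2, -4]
A ⊗ B =
  [10, 5]
  [6, 0]

Apply the min-plus product entry-by-entry:
  C[0][0] = min over k of (A[0][0] + B[0][0] = 4 + 6 = 10, A[0][1] + B[1][0] = 9 + 2 = 11) = 10 (attained at k = 0)
  C[0][1] = min over k of (A[0][0] + B[0][1] = 4 + 8 = 12, A[0][1] + B[1][1] = 9 + -4 = 5) = 5 (attained at k = 1)
  C[1][0] = min over k of (A[1][0] + B[0][0] = 5 + 6 = 11, A[1][1] + B[1][0] = 4 + 2 = 6) = 6 (attained at k = 1)
  C[1][1] = min over k of (A[1][0] + B[0][1] = 5 + 8 = 13, A[1][1] + B[1][1] = 4 + -4 = 0) = 0 (attained at k = 1)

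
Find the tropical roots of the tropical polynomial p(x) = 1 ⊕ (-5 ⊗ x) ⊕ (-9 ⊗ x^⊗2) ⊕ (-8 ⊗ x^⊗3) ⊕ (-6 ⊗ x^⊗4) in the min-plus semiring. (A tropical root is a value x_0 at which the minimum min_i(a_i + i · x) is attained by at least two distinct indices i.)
Roots: {-2, -1, 4, 6}

Each tropical root is a break point of the lower envelope of the lines y = a_i + i · x (there are 5 lines, with slopes 0, 1, ..., 4). Only the lines that attain the minimum somewhere contribute to roots; other lines are dominated. Here the surviving (envelope) indices are i = 4, i = 3, i = 2, i = 1, i = 0.
Intersections between consecutive envelope lines give the roots: for adjacent envelope indices i < j the intersection is x = (a_i − a_j) / (j − i). Reading off the sorted break points: {-2, -1, 4, 6}.
Verification: at each break x_0, at least two indices attain the minimum of min_i(a_i + i · x_0).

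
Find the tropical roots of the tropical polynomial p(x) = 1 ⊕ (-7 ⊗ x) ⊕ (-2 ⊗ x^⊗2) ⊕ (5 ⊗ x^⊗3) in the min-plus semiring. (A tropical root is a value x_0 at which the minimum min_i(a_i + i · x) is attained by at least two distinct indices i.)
Roots: {-7, -5, 8}

Each tropical root is a break point of the lower envelope of the lines y = a_i + i · x (there are 4 lines, with slopes 0, 1, ..., 3). Only the lines that attain the minimum somewhere contribute to roots; other lines are dominated. Here the surviving (envelope) indices are i = 3, i = 2, i = 1, i = 0.
Intersections between consecutive envelope lines give the roots: for adjacent envelope indices i < j the intersection is x = (a_i − a_j) / (j − i). Reading off the sorted break points: {-7, -5, 8}.
Verification: at each break x_0, at least two indices attain the minimum of min_i(a_i + i · x_0).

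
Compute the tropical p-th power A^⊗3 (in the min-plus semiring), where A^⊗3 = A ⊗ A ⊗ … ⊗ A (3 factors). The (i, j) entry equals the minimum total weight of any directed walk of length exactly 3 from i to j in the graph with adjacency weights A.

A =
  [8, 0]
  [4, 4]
A^⊗3 =
  [8, 4]
  [8, 8]

Each entry (A^⊗3)_ij equals the minimum over all length-3 walks i = v_0 → v_1 → … → v_3 = j of Σ_t A[v_t][v_{t+1}]. For example, for (i, j) = (0, 1) we minimise over 4 possible intermediate vertex sequences; the minimum is 4, attained along the walk 0 → 1 → 0 → 1.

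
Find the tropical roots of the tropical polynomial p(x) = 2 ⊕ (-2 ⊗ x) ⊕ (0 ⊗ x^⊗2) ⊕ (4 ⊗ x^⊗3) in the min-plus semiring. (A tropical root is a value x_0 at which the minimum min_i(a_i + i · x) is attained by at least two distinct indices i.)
Roots: {-4, -2, 4}

Each tropical root is a break point of the lower envelope of the lines y = a_i + i · x (there are 4 lines, with slopes 0, 1, ..., 3). Only the lines that attain the minimum somewhere contribute to roots; other lines are dominated. Here the surviving (envelope) indices are i = 3, i = 2, i = 1, i = 0.
Intersections between consecutive envelope lines give the roots: for adjacent envelope indices i < j the intersection is x = (a_i − a_j) / (j − i). Reading off the sorted break points: {-4, -2, 4}.
Verification: at each break x_0, at least two indices attain the minimum of min_i(a_i + i · x_0).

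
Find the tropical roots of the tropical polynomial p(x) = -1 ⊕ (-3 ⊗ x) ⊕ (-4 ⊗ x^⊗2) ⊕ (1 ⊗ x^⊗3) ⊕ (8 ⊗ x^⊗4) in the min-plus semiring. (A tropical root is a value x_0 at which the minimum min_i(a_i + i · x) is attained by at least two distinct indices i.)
Roots: {-7, -5, 1, 2}

Each tropical root is a break point of the lower envelope of the lines y = a_i + i · x (there are 5 lines, with slopes 0, 1, ..., 4). Only the lines that attain the minimum somewhere contribute to roots; other lines are dominated. Here the surviving (envelope) indices are i = 4, i = 3, i = 2, i = 1, i = 0.
Intersections between consecutive envelope lines give the roots: for adjacent envelope indices i < j the intersection is x = (a_i − a_j) / (j − i). Reading off the sorted break points: {-7, -5, 1, 2}.
Verification: at each break x_0, at least two indices attain the minimum of min_i(a_i + i · x_0).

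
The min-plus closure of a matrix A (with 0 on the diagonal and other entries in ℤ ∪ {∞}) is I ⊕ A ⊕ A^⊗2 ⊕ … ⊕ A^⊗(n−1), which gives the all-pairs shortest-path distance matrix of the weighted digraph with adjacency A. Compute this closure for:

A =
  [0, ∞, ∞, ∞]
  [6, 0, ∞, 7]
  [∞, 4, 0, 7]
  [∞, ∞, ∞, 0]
Closure =
  [0, ∞, ∞, ∞]
  [6, 0, ∞, 7]
  [10, 4, 0, 7]
  [∞, ∞, ∞, 0]

This is the Floyd-Warshall all-pairs shortest-path computation. For each intermediate vertex k = 0, 1, …, 3, update dist[i][j] ← min(dist[i][j], dist[i][k] + dist[k][j]). The final matrix gives, for each (i, j), the minimum total weight of any directed path from i to j (possibly empty when i = j).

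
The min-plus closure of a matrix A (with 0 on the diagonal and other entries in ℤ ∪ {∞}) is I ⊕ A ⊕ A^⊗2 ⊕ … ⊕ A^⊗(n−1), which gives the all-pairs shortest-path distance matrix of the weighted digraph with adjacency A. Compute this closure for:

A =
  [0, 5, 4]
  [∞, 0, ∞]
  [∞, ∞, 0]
Closure =
  [0, 5, 4]
  [∞, 0, ∞]
  [∞, ∞, 0]

This is the Floyd-Warshall all-pairs shortest-path computation. For each intermediate vertex k = 0, 1, …, 2, update dist[i][j] ← min(dist[i][j], dist[i][k] + dist[k][j]). The final matrix gives, for each (i, j), the minimum total weight of any directed path from i to j (possibly empty when i = j).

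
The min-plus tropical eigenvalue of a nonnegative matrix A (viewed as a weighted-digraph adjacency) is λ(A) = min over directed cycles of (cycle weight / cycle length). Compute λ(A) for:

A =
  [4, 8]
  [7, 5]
λ(A) = 4

Enumerate directed cycles and compute their means (weight / length). Sample:
  cycle 0 → 0: weight = 4, length = 1, mean = 4/1 ≈ 4.000
  cycle 1 → 1: weight = 5, length = 1, mean = 5/1 ≈ 5.000
  cycle 0 → 1 → 0: weight = 15, length = 2, mean = 15/2 ≈ 7.500
  cycle 1 → 0 → 1: weight = 15, length = 2, mean = 15/2 ≈ 7.500
Minimum mean = 4.000, attained e.g. along the cycle 0 → 0 with weight 4 and length 1. So λ(A) = 4/1 = 4.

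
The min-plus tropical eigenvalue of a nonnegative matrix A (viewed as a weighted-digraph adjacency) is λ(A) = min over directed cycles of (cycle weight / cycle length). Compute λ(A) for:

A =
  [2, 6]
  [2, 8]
λ(A) = 2

Enumerate directed cycles and compute their means (weight / length). Sample:
  cycle 0 → 0: weight = 2, length = 1, mean = 2/1 ≈ 2.000
  cycle 1 → 1: weight = 8, length = 1, mean = 8/1 ≈ 8.000
  cycle 0 → 1 → 0: weight = 8, length = 2, mean = 8/2 ≈ 4.000
  cycle 1 → 0 → 1: weight = 8, length = 2, mean = 8/2 ≈ 4.000
Minimum mean = 2.000, attained e.g. along the cycle 0 → 0 with weight 2 and length 1. So λ(A) = 2/1 = 2.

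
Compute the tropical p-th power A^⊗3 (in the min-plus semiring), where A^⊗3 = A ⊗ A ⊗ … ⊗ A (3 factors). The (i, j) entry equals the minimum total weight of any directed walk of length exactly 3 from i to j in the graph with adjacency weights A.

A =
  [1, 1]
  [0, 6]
A^⊗3 =
  [2, 2]
  [1, 2]

Each entry (A^⊗3)_ij equals the minimum over all length-3 walks i = v_0 → v_1 → … → v_3 = j of Σ_t A[v_t][v_{t+1}]. For example, for (i, j) = (0, 1) we minimise over 4 possible intermediate vertex sequences; the minimum is 2, attained along the walk 0 → 1 → 0 → 1.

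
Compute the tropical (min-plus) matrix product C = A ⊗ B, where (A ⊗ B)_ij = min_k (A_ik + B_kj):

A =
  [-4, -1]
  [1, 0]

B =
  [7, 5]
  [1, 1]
A ⊗ B =
  [0, 0]
  [1, 1]

Apply the min-plus product entry-by-entry:
  C[0][0] = min over k of (A[0][0] + B[0][0] = -4 + 7 = 3, A[0][1] + B[1][0] = -1 + 1 = 0) = 0 (attained at k = 1)
  C[0][1] = min over k of (A[0][0] + B[0][1] = -4 + 5 = 1, A[0][1] + B[1][1] = -1 + 1 = 0) = 0 (attained at k = 1)
  C[1][0] = min over k of (A[1][0] + B[0][0] = 1 + 7 = 8, A[1][1] + B[1][0] = 0 + 1 = 1) = 1 (attained at k = 1)
  C[1][1] = min over k of (A[1][0] + B[0][1] = 1 + 5 = 6, A[1][1] + B[1][1] = 0 + 1 = 1) = 1 (attained at k = 1)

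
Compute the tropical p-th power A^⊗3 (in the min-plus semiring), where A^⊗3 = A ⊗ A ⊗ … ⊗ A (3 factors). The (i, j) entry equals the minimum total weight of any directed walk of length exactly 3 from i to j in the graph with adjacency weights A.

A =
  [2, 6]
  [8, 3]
A^⊗3 =
  [6, 10]
  [12, 9]

Each entry (A^⊗3)_ij equals the minimum over all length-3 walks i = v_0 → v_1 → … → v_3 = j of Σ_t A[v_t][v_{t+1}]. For example, for (i, j) = (0, 1) we minimise over 4 possible intermediate vertex sequences; the minimum is 10, attained along the walk 0 → 0 → 0 → 1.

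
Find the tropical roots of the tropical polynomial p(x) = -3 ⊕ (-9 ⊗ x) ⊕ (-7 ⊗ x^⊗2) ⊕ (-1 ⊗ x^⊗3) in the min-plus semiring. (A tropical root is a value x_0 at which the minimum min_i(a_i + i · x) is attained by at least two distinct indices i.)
Roots: {-6, -2, 6}

Each tropical root is a break point of the lower envelope of the lines y = a_i + i · x (there are 4 lines, with slopes 0, 1, ..., 3). Only the lines that attain the minimum somewhere contribute to roots; other lines are dominated. Here the surviving (envelope) indices are i = 3, i = 2, i = 1, i = 0.
Intersections between consecutive envelope lines give the roots: for adjacent envelope indices i < j the intersection is x = (a_i − a_j) / (j − i). Reading off the sorted break points: {-6, -2, 6}.
Verification: at each break x_0, at least two indices attain the minimum of min_i(a_i + i · x_0).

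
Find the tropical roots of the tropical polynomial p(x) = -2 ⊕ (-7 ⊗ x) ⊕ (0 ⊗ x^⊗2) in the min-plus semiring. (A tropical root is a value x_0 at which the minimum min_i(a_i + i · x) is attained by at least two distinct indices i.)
Roots: {-7, 5}

Each tropical root is a break point of the lower envelope of the lines y = a_i + i · x (there are 3 lines, with slopes 0, 1, ..., 2). Only the lines that attain the minimum somewhere contribute to roots; other lines are dominated. Here the surviving (envelope) indices are i = 2, i = 1, i = 0.
Intersections between consecutive envelope lines give the roots: for adjacent envelope indices i < j the intersection is x = (a_i − a_j) / (j − i). Reading off the sorted break points: {-7, 5}.
Verification: at each break x_0, at least two indices attain the minimum of min_i(a_i + i · x_0).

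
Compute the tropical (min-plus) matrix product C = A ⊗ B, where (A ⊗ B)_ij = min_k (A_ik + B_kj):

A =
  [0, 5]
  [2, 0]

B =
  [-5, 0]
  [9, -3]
A ⊗ B =
  [-5, 0]
  [-3, -3]

Apply the min-plus product entry-by-entry:
  C[0][0] = min over k of (A[0][0] + B[0][0] = 0 + -5 = -5, A[0][1] + B[1][0] = 5 + 9 = 14) = -5 (attained at k = 0)
  C[0][1] = min over k of (A[0][0] + B[0][1] = 0 + 0 = 0, A[0][1] + B[1][1] = 5 + -3 = 2) = 0 (attained at k = 0)
  C[1][0] = min over k of (A[1][0] + B[0][0] = 2 + -5 = -3, A[1][1] + B[1][0] = 0 + 9 = 9) = -3 (attained at k = 0)
  C[1][1] = min over k of (A[1][0] + B[0][1] = 2 + 0 = 2, A[1][1] + B[1][1] = 0 + -3 = -3) = -3 (attained at k = 1)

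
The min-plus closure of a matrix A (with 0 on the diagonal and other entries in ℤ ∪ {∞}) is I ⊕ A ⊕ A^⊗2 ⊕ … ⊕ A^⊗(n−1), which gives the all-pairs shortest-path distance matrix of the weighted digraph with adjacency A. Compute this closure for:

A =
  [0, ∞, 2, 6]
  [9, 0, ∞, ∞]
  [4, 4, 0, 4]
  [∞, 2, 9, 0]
Closure =
  [0, 6, 2, 6]
  [9, 0, 11, 15]
  [4, 4, 0, 4]
  [11, 2, 9, 0]

This is the Floyd-Warshall all-pairs shortest-path computation. For each intermediate vertex k = 0, 1, …, 3, update dist[i][j] ← min(dist[i][j], dist[i][k] + dist[k][j]). The final matrix gives, for each (i, j), the minimum total weight of any directed path from i to j (possibly empty when i = j).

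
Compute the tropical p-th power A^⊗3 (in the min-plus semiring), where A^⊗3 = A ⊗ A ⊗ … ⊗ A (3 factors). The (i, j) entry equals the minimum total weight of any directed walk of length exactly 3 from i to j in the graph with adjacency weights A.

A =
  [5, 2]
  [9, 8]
A^⊗3 =
  [15, 12]
  [19, 16]

Each entry (A^⊗3)_ij equals the minimum over all length-3 walks i = v_0 → v_1 → … → v_3 = j of Σ_t A[v_t][v_{t+1}]. For example, for (i, j) = (0, 1) we minimise over 4 possible intermediate vertex sequences; the minimum is 12, attained along the walk 0 → 0 → 0 → 1.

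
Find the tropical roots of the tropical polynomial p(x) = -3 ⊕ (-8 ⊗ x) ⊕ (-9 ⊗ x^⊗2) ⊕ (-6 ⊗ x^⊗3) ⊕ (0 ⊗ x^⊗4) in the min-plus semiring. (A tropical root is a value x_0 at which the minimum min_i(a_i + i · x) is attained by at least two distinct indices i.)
Roots: {-6, -3, 1, 5}

Each tropical root is a break point of the lower envelope of the lines y = a_i + i · x (there are 5 lines, with slopes 0, 1, ..., 4). Only the lines that attain the minimum somewhere contribute to roots; other lines are dominated. Here the surviving (envelope) indices are i = 4, i = 3, i = 2, i = 1, i = 0.
Intersections between consecutive envelope lines give the roots: for adjacent envelope indices i < j the intersection is x = (a_i − a_j) / (j − i). Reading off the sorted break points: {-6, -3, 1, 5}.
Verification: at each break x_0, at least two indices attain the minimum of min_i(a_i + i · x_0).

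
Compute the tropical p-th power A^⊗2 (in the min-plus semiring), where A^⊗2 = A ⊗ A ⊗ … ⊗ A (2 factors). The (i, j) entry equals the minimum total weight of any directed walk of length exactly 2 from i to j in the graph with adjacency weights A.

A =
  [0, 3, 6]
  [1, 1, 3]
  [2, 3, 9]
A^⊗2 =
  [0, 3, 6]
  [1, 2, 4]
  [2, 4, 6]

Each entry (A^⊗2)_ij equals the minimum over all length-2 walks i = v_0 → v_1 → … → v_2 = j of Σ_t A[v_t][v_{t+1}]. For example, for (i, j) = (0, 2) we minimise over 3 possible intermediate vertex sequences; the minimum is 6, attained along the walk 0 → 0 → 2.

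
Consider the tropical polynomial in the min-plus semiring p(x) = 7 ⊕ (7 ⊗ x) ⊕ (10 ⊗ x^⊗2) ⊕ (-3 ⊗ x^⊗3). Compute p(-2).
p(-2) = -9

A tropical monomial a ⊗ x^⊗i evaluates to a + i · x. Evaluating each term at x = -2:
  Term 0 contributes 7 + 0 · -2 = 7
  Term 1 contributes 7 + 1 · -2 = 5
  Term 2 contributes 10 + 2 · -2 = 6
  Term 3 contributes -3 + 3 · -2 = -9
p(-2) = ⊕ of these = min[7, 5, 6, -9] = -9.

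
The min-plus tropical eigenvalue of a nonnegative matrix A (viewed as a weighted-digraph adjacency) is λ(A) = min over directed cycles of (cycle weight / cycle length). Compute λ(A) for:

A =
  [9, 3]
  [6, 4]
λ(A) = 4

Enumerate directed cycles and compute their means (weight / length). Sample:
  cycle 0 → 0: weight = 9, length = 1, mean = 9/1 ≈ 9.000
  cycle 1 → 1: weight = 4, length = 1, mean = 4/1 ≈ 4.000
  cycle 0 → 1 → 0: weight = 9, length = 2, mean = 9/2 ≈ 4.500
  cycle 1 → 0 → 1: weight = 9, length = 2, mean = 9/2 ≈ 4.500
Minimum mean = 4.000, attained e.g. along the cycle 1 → 1 with weight 4 and length 1. So λ(A) = 4/1 = 4.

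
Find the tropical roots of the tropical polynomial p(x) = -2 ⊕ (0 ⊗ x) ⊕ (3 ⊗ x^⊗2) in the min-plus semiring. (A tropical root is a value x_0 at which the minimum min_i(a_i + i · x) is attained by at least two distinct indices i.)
Roots: {-3, -2}

Each tropical root is a break point of the lower envelope of the lines y = a_i + i · x (there are 3 lines, with slopes 0, 1, ..., 2). Only the lines that attain the minimum somewhere contribute to roots; other lines are dominated. Here the surviving (envelope) indices are i = 2, i = 1, i = 0.
Intersections between consecutive envelope lines give the roots: for adjacent envelope indices i < j the intersection is x = (a_i − a_j) / (j − i). Reading off the sorted break points: {-3, -2}.
Verification: at each break x_0, at least two indices attain the minimum of min_i(a_i + i · x_0).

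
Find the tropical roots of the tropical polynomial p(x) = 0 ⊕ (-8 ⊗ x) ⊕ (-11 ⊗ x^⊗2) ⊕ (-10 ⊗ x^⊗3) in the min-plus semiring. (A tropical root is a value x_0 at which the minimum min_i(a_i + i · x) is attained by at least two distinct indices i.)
Roots: {-1, 3, 8}

Each tropical root is a break point of the lower envelope of the lines y = a_i + i · x (there are 4 lines, with slopes 0, 1, ..., 3). Only the lines that attain the minimum somewhere contribute to roots; other lines are dominated. Here the surviving (envelope) indices are i = 3, i = 2, i = 1, i = 0.
Intersections between consecutive envelope lines give the roots: for adjacent envelope indices i < j the intersection is x = (a_i − a_j) / (j − i). Reading off the sorted break points: {-1, 3, 8}.
Verification: at each break x_0, at least two indices attain the minimum of min_i(a_i + i · x_0).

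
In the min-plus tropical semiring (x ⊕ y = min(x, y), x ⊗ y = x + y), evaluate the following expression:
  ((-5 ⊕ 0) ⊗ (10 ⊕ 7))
((-5 ⊕ 0) ⊗ (10 ⊕ 7)) = 2

Expand innermost to outermost. Recall ⊕ takes the minimum of its arguments and ⊗ takes their sum. Working out the expression ((-5 ⊕ 0) ⊗ (10 ⊕ 7)) gives 2.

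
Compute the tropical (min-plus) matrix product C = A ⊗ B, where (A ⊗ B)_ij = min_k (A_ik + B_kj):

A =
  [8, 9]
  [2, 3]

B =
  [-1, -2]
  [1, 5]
A ⊗ B =
  [7, 6]
  [1, 0]

Apply the min-plus product entry-by-entry:
  C[0][0] = min over k of (A[0][0] + B[0][0] = 8 + -1 = 7, A[0][1] + B[1][0] = 9 + 1 = 10) = 7 (attained at k = 0)
  C[0][1] = min over k of (A[0][0] + B[0][1] = 8 + -2 = 6, A[0][1] + B[1][1] = 9 + 5 = 14) = 6 (attained at k = 0)
  C[1][0] = min over k of (A[1][0] + B[0][0] = 2 + -1 = 1, A[1][1] + B[1][0] = 3 + 1 = 4) = 1 (attained at k = 0)
  C[1][1] = min over k of (A[1][0] + B[0][1] = 2 + -2 = 0, A[1][1] + B[1][1] = 3 + 5 = 8) = 0 (attained at k = 0)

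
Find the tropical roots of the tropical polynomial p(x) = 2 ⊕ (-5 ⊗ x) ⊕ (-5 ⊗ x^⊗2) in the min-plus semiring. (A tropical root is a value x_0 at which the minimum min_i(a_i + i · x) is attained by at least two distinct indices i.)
Roots: {0, 7}

Each tropical root is a break point of the lower envelope of the lines y = a_i + i · x (there are 3 lines, with slopes 0, 1, ..., 2). Only the lines that attain the minimum somewhere contribute to roots; other lines are dominated. Here the surviving (envelope) indices are i = 2, i = 1, i = 0.
Intersections between consecutive envelope lines give the roots: for adjacent envelope indices i < j the intersection is x = (a_i − a_j) / (j − i). Reading off the sorted break points: {0, 7}.
Verification: at each break x_0, at least two indices attain the minimum of min_i(a_i + i · x_0).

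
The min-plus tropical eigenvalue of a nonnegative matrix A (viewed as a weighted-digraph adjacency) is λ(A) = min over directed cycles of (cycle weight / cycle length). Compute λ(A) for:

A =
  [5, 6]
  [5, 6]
λ(A) = 5

Enumerate directed cycles and compute their means (weight / length). Sample:
  cycle 0 → 0: weight = 5, length = 1, mean = 5/1 ≈ 5.000
  cycle 1 → 1: weight = 6, length = 1, mean = 6/1 ≈ 6.000
  cycle 0 → 1 → 0: weight = 11, length = 2, mean = 11/2 ≈ 5.500
  cycle 1 → 0 → 1: weight = 11, length = 2, mean = 11/2 ≈ 5.500
Minimum mean = 5.000, attained e.g. along the cycle 0 → 0 with weight 5 and length 1. So λ(A) = 5/1 = 5.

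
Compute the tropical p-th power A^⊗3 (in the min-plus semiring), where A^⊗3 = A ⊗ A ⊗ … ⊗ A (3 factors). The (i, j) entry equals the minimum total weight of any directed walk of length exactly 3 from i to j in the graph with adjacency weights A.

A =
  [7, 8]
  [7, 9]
A^⊗3 =
  [21, 22]
  [21, 22]

Each entry (A^⊗3)_ij equals the minimum over all length-3 walks i = v_0 → v_1 → … → v_3 = j of Σ_t A[v_t][v_{t+1}]. For example, for (i, j) = (0, 1) we minimise over 4 possible intermediate vertex sequences; the minimum is 22, attained along the walk 0 → 0 → 0 → 1.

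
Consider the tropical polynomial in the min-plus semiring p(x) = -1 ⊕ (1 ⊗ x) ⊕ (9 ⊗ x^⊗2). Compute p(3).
p(3) = -1

A tropical monomial a ⊗ x^⊗i evaluates to a + i · x. Evaluating each term at x = 3:
  Term 0 contributes -1 + 0 · 3 = -1
  Term 1 contributes 1 + 1 · 3 = 4
  Term 2 contributes 9 + 2 · 3 = 15
p(3) = ⊕ of these = min[-1, 4, 15] = -1.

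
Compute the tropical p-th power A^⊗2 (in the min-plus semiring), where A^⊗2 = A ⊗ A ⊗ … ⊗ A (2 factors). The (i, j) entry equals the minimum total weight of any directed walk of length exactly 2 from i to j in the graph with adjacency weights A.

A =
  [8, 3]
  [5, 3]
A^⊗2 =
  [8, 6]
  [8, 6]

Each entry (A^⊗2)_ij equals the minimum over all length-2 walks i = v_0 → v_1 → … → v_2 = j of Σ_t A[v_t][v_{t+1}]. For example, for (i, j) = (0, 1) we minimise over 2 possible intermediate vertex sequences; the minimum is 6, attained along the walk 0 → 1 → 1.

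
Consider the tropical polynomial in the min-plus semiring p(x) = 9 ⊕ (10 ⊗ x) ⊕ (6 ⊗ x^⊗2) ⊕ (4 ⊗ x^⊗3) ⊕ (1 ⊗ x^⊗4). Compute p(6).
p(6) = 9

A tropical monomial a ⊗ x^⊗i evaluates to a + i · x. Evaluating each term at x = 6:
  Term 0 contributes 9 + 0 · 6 = 9
  Term 1 contributes 10 + 1 · 6 = 16
  Term 2 contributes 6 + 2 · 6 = 18
  Term 3 contributes 4 + 3 · 6 = 22
  Term 4 contributes 1 + 4 · 6 = 25
p(6) = ⊕ of these = min[9, 16, 18, 22, 25] = 9.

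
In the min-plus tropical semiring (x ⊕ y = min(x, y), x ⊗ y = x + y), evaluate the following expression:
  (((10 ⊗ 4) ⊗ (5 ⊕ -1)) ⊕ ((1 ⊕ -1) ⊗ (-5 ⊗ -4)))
(((10 ⊗ 4) ⊗ (5 ⊕ -1)) ⊕ ((1 ⊕ -1) ⊗ (-5 ⊗ -4))) = -10

Expand innermost to outermost. Recall ⊕ takes the minimum of its arguments and ⊗ takes their sum. Working out the expression (((10 ⊗ 4) ⊗ (5 ⊕ -1)) ⊕ ((1 ⊕ -1) ⊗ (-5 ⊗ -4))) gives -10.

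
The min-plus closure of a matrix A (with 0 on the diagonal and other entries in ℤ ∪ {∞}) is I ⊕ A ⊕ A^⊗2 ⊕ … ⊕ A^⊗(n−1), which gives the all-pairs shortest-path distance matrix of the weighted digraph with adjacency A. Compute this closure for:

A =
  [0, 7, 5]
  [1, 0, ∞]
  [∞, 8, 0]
Closure =
  [0, 7, 5]
  [1, 0, 6]
  [9, 8, 0]

This is the Floyd-Warshall all-pairs shortest-path computation. For each intermediate vertex k = 0, 1, …, 2, update dist[i][j] ← min(dist[i][j], dist[i][k] + dist[k][j]). The final matrix gives, for each (i, j), the minimum total weight of any directed path from i to j (possibly empty when i = j).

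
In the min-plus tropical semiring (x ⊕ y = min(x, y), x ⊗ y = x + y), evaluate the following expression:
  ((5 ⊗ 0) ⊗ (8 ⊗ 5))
((5 ⊗ 0) ⊗ (8 ⊗ 5)) = 18

Expand innermost to outermost. Recall ⊕ takes the minimum of its arguments and ⊗ takes their sum. Working out the expression ((5 ⊗ 0) ⊗ (8 ⊗ 5)) gives 18.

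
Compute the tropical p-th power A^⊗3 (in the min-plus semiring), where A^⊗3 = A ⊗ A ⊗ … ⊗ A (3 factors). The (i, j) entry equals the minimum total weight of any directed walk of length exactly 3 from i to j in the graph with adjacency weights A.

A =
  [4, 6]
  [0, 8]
A^⊗3 =
  [10, 12]
  [6, 10]

Each entry (A^⊗3)_ij equals the minimum over all length-3 walks i = v_0 → v_1 → … → v_3 = j of Σ_t A[v_t][v_{t+1}]. For example, for (i, j) = (0, 1) we minimise over 4 possible intermediate vertex sequences; the minimum is 12, attained along the walk 0 → 1 → 0 → 1.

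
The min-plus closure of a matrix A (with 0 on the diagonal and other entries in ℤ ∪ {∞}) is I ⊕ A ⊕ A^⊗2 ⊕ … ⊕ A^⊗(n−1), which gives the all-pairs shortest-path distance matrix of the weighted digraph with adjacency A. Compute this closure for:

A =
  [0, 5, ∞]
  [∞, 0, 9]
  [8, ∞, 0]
Closure =
  [0, 5, 14]
  [17, 0, 9]
  [8, 13, 0]

This is the Floyd-Warshall all-pairs shortest-path computation. For each intermediate vertex k = 0, 1, …, 2, update dist[i][j] ← min(dist[i][j], dist[i][k] + dist[k][j]). The final matrix gives, for each (i, j), the minimum total weight of any directed path from i to j (possibly empty when i = j).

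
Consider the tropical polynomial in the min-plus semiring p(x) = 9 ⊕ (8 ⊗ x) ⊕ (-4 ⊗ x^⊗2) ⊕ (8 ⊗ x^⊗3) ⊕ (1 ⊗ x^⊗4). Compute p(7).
p(7) = 9

A tropical monomial a ⊗ x^⊗i evaluates to a + i · x. Evaluating each term at x = 7:
  Term 0 contributes 9 + 0 · 7 = 9
  Term 1 contributes 8 + 1 · 7 = 15
  Term 2 contributes -4 + 2 · 7 = 10
  Term 3 contributes 8 + 3 · 7 = 29
  Term 4 contributes 1 + 4 · 7 = 29
p(7) = ⊕ of these = min[9, 15, 10, 29, 29] = 9.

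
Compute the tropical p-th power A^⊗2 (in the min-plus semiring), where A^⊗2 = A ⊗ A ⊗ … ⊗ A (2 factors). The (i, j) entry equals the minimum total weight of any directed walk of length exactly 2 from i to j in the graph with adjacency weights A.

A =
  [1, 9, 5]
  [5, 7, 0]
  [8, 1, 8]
A^⊗2 =
  [2, 6, 6]
  [6, 1, 7]
  [6, 8, 1]

Each entry (A^⊗2)_ij equals the minimum over all length-2 walks i = v_0 → v_1 → … → v_2 = j of Σ_t A[v_t][v_{t+1}]. For example, for (i, j) = (0, 2) we minimise over 3 possible intermediate vertex sequences; the minimum is 6, attained along the walk 0 → 0 → 2.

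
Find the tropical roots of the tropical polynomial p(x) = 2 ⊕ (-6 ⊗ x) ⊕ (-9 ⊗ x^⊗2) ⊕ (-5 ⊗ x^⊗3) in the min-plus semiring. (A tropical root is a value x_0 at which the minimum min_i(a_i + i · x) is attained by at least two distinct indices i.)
Roots: {-4, 3, 8}

Each tropical root is a break point of the lower envelope of the lines y = a_i + i · x (there are 4 lines, with slopes 0, 1, ..., 3). Only the lines that attain the minimum somewhere contribute to roots; other lines are dominated. Here the surviving (envelope) indices are i = 3, i = 2, i = 1, i = 0.
Intersections between consecutive envelope lines give the roots: for adjacent envelope indices i < j the intersection is x = (a_i − a_j) / (j − i). Reading off the sorted break points: {-4, 3, 8}.
Verification: at each break x_0, at least two indices attain the minimum of min_i(a_i + i · x_0).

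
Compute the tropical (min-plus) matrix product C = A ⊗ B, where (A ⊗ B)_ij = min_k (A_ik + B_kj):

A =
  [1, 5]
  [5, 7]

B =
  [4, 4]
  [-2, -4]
A ⊗ B =
  [3, 1]
  [5, 3]

Apply the min-plus product entry-by-entry:
  C[0][0] = min over k of (A[0][0] + B[0][0] = 1 + 4 = 5, A[0][1] + B[1][0] = 5 + -2 = 3) = 3 (attained at k = 1)
  C[0][1] = min over k of (A[0][0] + B[0][1] = 1 + 4 = 5, A[0][1] + B[1][1] = 5 + -4 = 1) = 1 (attained at k = 1)
  C[1][0] = min over k of (A[1][0] + B[0][0] = 5 + 4 = 9, A[1][1] + B[1][0] = 7 + -2 = 5) = 5 (attained at k = 1)
  C[1][1] = min over k of (A[1][0] + B[0][1] = 5 + 4 = 9, A[1][1] + B[1][1] = 7 + -4 = 3) = 3 (attained at k = 1)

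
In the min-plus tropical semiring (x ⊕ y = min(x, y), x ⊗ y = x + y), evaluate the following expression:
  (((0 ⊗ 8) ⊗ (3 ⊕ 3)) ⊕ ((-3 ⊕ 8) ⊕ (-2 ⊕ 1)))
(((0 ⊗ 8) ⊗ (3 ⊕ 3)) ⊕ ((-3 ⊕ 8) ⊕ (-2 ⊕ 1))) = -3

Expand innermost to outermost. Recall ⊕ takes the minimum of its arguments and ⊗ takes their sum. Working out the expression (((0 ⊗ 8) ⊗ (3 ⊕ 3)) ⊕ ((-3 ⊕ 8) ⊕ (-2 ⊕ 1))) gives -3.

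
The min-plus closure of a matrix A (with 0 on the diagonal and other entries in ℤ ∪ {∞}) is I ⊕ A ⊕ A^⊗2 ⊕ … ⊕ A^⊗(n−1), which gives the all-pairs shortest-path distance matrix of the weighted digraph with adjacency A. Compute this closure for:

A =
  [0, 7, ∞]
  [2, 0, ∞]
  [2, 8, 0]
Closure =
  [0, 7, ∞]
  [2, 0, ∞]
  [2, 8, 0]

This is the Floyd-Warshall all-pairs shortest-path computation. For each intermediate vertex k = 0, 1, …, 2, update dist[i][j] ← min(dist[i][j], dist[i][k] + dist[k][j]). The final matrix gives, for each (i, j), the minimum total weight of any directed path from i to j (possibly empty when i = j).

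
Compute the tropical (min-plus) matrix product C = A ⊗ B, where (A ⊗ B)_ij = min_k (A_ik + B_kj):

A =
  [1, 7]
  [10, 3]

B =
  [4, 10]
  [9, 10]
A ⊗ B =
  [5, 11]
  [12, 13]

Apply the min-plus product entry-by-entry:
  C[0][0] = min over k of (A[0][0] + B[0][0] = 1 + 4 = 5, A[0][1] + B[1][0] = 7 + 9 = 16) = 5 (attained at k = 0)
  C[0][1] = min over k of (A[0][0] + B[0][1] = 1 + 10 = 11, A[0][1] + B[1][1] = 7 + 10 = 17) = 11 (attained at k = 0)
  C[1][0] = min over k of (A[1][0] + B[0][0] = 10 + 4 = 14, A[1][1] + B[1][0] = 3 + 9 = 12) = 12 (attained at k = 1)
  C[1][1] = min over k of (A[1][0] + B[0][1] = 10 + 10 = 20, A[1][1] + B[1][1] = 3 + 10 = 13) = 13 (attained at k = 1)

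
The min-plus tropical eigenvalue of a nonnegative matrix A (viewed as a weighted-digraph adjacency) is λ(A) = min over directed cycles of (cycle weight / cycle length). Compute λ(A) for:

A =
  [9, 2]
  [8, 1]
λ(A) = 1

Enumerate directed cycles and compute their means (weight / length). Sample:
  cycle 0 → 0: weight = 9, length = 1, mean = 9/1 ≈ 9.000
  cycle 1 → 1: weight = 1, length = 1, mean = 1/1 ≈ 1.000
  cycle 0 → 1 → 0: weight = 10, length = 2, mean = 10/2 ≈ 5.000
  cycle 1 → 0 → 1: weight = 10, length = 2, mean = 10/2 ≈ 5.000
Minimum mean = 1.000, attained e.g. along the cycle 1 → 1 with weight 1 and length 1. So λ(A) = 1/1 = 1.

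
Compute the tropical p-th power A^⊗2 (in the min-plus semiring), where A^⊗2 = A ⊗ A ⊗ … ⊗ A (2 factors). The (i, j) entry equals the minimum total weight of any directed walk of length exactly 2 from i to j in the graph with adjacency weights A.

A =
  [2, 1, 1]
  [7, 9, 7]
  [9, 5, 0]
A^⊗2 =
  [4, 3, 1]
  [9, 8, 7]
  [9, 5, 0]

Each entry (A^⊗2)_ij equals the minimum over all length-2 walks i = v_0 → v_1 → … → v_2 = j of Σ_t A[v_t][v_{t+1}]. For example, for (i, j) = (0, 2) we minimise over 3 possible intermediate vertex sequences; the minimum is 1, attained along the walk 0 → 2 → 2.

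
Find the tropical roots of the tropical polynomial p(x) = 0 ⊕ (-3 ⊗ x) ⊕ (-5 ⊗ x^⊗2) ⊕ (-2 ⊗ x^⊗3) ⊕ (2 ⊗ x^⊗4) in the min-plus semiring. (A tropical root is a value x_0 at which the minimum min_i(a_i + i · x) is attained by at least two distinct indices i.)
Roots: {-4, -3, 2, 3}

Each tropical root is a break point of the lower envelope of the lines y = a_i + i · x (there are 5 lines, with slopes 0, 1, ..., 4). Only the lines that attain the minimum somewhere contribute to roots; other lines are dominated. Here the surviving (envelope) indices are i = 4, i = 3, i = 2, i = 1, i = 0.
Intersections between consecutive envelope lines give the roots: for adjacent envelope indices i < j the intersection is x = (a_i − a_j) / (j − i). Reading off the sorted break points: {-4, -3, 2, 3}.
Verification: at each break x_0, at least two indices attain the minimum of min_i(a_i + i · x_0).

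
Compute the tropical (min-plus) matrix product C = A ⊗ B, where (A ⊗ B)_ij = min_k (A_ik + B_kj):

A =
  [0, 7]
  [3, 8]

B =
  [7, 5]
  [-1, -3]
A ⊗ B =
  [6, 4]
  [7, 5]

Apply the min-plus product entry-by-entry:
  C[0][0] = min over k of (A[0][0] + B[0][0] = 0 + 7 = 7, A[0][1] + B[1][0] = 7 + -1 = 6) = 6 (attained at k = 1)
  C[0][1] = min over k of (A[0][0] + B[0][1] = 0 + 5 = 5, A[0][1] + B[1][1] = 7 + -3 = 4) = 4 (attained at k = 1)
  C[1][0] = min over k of (A[1][0] + B[0][0] = 3 + 7 = 10, A[1][1] + B[1][0] = 8 + -1 = 7) = 7 (attained at k = 1)
  C[1][1] = min over k of (A[1][0] + B[0][1] = 3 + 5 = 8, A[1][1] + B[1][1] = 8 + -3 = 5) = 5 (attained at k = 1)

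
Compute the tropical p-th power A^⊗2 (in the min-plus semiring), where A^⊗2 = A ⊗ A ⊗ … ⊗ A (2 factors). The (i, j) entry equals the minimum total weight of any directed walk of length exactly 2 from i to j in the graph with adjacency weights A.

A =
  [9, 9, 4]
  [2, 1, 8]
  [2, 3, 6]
A^⊗2 =
  [6, 7, 10]
  [3, 2, 6]
  [5, 4, 6]

Each entry (A^⊗2)_ij equals the minimum over all length-2 walks i = v_0 → v_1 → … → v_2 = j of Σ_t A[v_t][v_{t+1}]. For example, for (i, j) = (0, 2) we minimise over 3 possible intermediate vertex sequences; the minimum is 10, attained along the walk 0 → 2 → 2.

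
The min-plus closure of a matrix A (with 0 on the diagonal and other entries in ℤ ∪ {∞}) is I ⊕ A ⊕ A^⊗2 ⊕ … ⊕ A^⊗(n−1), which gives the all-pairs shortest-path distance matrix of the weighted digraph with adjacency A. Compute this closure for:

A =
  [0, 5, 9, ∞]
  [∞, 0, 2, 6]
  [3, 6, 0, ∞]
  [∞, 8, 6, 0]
Closure =
  [0, 5, 7, 11]
  [5, 0, 2, 6]
  [3, 6, 0, 12]
  [9, 8, 6, 0]

This is the Floyd-Warshall all-pairs shortest-path computation. For each intermediate vertex k = 0, 1, …, 3, update dist[i][j] ← min(dist[i][j], dist[i][k] + dist[k][j]). The final matrix gives, for each (i, j), the minimum total weight of any directed path from i to j (possibly empty when i = j).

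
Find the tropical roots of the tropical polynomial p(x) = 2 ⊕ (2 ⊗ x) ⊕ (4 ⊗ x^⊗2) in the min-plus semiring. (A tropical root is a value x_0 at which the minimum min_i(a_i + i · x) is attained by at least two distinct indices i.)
Roots: {-2, 0}

Each tropical root is a break point of the lower envelope of the lines y = a_i + i · x (there are 3 lines, with slopes 0, 1, ..., 2). Only the lines that attain the minimum somewhere contribute to roots; other lines are dominated. Here the surviving (envelope) indices are i = 2, i = 1, i = 0.
Intersections between consecutive envelope lines give the roots: for adjacent envelope indices i < j the intersection is x = (a_i − a_j) / (j − i). Reading off the sorted break points: {-2, 0}.
Verification: at each break x_0, at least two indices attain the minimum of min_i(a_i + i · x_0).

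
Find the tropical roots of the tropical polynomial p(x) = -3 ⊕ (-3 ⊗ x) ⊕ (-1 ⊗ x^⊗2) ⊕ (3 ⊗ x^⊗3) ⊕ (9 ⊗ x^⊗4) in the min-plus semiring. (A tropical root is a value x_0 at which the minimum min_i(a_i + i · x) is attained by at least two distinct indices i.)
Roots: {-6, -4, -2, 0}

Each tropical root is a break point of the lower envelope of the lines y = a_i + i · x (there are 5 lines, with slopes 0, 1, ..., 4). Only the lines that attain the minimum somewhere contribute to roots; other lines are dominated. Here the surviving (envelope) indices are i = 4, i = 3, i = 2, i = 1, i = 0.
Intersections between consecutive envelope lines give the roots: for adjacent envelope indices i < j the intersection is x = (a_i − a_j) / (j − i). Reading off the sorted break points: {-6, -4, -2, 0}.
Verification: at each break x_0, at least two indices attain the minimum of min_i(a_i + i · x_0).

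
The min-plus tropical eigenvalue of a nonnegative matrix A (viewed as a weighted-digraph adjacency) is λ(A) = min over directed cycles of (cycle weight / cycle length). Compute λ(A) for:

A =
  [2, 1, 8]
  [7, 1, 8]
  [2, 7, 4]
λ(A) = 1

Enumerate directed cycles and compute their means (weight / length). Sample:
  cycle 0 → 0: weight = 2, length = 1, mean = 2/1 ≈ 2.000
  cycle 1 → 1: weight = 1, length = 1, mean = 1/1 ≈ 1.000
  cycle 2 → 2: weight = 4, length = 1, mean = 4/1 ≈ 4.000
  cycle 0 → 1 → 0: weight = 8, length = 2, mean = 8/2 ≈ 4.000
  cycle 0 → 2 → 0: weight = 10, length = 2, mean = 10/2 ≈ 5.000
  cycle 1 → 0 → 1: weight = 8, length = 2, mean = 8/2 ≈ 4.000
Minimum mean = 1.000, attained e.g. along the cycle 1 → 1 with weight 1 and length 1. So λ(A) = 1/1 = 1.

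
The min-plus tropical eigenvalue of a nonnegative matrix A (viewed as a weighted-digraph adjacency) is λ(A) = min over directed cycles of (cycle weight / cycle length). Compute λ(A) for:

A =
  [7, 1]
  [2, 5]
λ(A) = 3/2

Enumerate directed cycles and compute their means (weight / length). Sample:
  cycle 0 → 0: weight = 7, length = 1, mean = 7/1 ≈ 7.000
  cycle 1 → 1: weight = 5, length = 1, mean = 5/1 ≈ 5.000
  cycle 0 → 1 → 0: weight = 3, length = 2, mean = 3/2 ≈ 1.500
  cycle 1 → 0 → 1: weight = 3, length = 2, mean = 3/2 ≈ 1.500
Minimum mean = 1.500, attained e.g. along the cycle 0 → 1 → 0 with weight 3 and length 2. So λ(A) = 3/2 = 3/2.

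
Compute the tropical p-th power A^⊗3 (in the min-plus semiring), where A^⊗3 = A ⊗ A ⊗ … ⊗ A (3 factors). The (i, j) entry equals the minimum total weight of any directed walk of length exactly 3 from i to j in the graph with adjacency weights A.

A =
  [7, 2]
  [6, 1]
A^⊗3 =
  [9, 4]
  [8, 3]

Each entry (A^⊗3)_ij equals the minimum over all length-3 walks i = v_0 → v_1 → … → v_3 = j of Σ_t A[v_t][v_{t+1}]. For example, for (i, j) = (0, 1) we minimise over 4 possible intermediate vertex sequences; the minimum is 4, attained along the walk 0 → 1 → 1 → 1.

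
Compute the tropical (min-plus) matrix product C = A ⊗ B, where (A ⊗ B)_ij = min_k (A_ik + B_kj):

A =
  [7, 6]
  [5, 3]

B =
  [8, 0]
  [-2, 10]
A ⊗ B =
  [4, 7]
  [1, 5]

Apply the min-plus product entry-by-entry:
  C[0][0] = min over k of (A[0][0] + B[0][0] = 7 + 8 = 15, A[0][1] + B[1][0] = 6 + -2 = 4) = 4 (attained at k = 1)
  C[0][1] = min over k of (A[0][0] + B[0][1] = 7 + 0 = 7, A[0][1] + B[1][1] = 6 + 10 = 16) = 7 (attained at k = 0)
  C[1][0] = min over k of (A[1][0] + B[0][0] = 5 + 8 = 13, A[1][1] + B[1][0] = 3 + -2 = 1) = 1 (attained at k = 1)
  C[1][1] = min over k of (A[1][0] + B[0][1] = 5 + 0 = 5, A[1][1] + B[1][1] = 3 + 10 = 13) = 5 (attained at k = 0)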